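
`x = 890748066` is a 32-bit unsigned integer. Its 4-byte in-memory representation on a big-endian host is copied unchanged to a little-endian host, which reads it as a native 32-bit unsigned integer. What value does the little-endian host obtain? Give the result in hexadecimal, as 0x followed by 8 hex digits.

0xA2BC1735

890748066 in 32-bit hexadecimal is 0x3517BCA2.
Stored big-endian, the bytes at ascending addresses are 35 17 BC A2.
Read back as little-endian, the first byte is least significant, giving 0xA2BC1735.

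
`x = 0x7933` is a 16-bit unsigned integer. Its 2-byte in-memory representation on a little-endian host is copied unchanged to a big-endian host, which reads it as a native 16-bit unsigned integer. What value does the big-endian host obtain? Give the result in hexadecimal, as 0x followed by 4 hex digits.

Stored little-endian, the bytes at ascending addresses are 33 79.
Read back as big-endian, the last byte is least significant, giving 0x3379.

0x3379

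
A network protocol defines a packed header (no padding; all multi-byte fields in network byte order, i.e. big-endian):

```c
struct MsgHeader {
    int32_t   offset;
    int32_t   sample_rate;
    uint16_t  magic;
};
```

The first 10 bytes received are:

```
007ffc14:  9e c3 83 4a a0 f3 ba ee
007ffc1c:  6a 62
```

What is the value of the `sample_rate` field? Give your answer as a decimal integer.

`sample_rate` follows `offset` (4 bytes), so it starts at byte offset 4 and occupies 4 bytes.
Bytes at offsets 4..7: A0 F3 BA EE.
Big-endian: lowest address holds the most-significant byte.
The bytes are already most-significant first: 0xA0F3BAEE.
Top bit is set, so as a signed 32-bit value this is 0xA0F3BAEE − 2^32 = -1594639634.

-1594639634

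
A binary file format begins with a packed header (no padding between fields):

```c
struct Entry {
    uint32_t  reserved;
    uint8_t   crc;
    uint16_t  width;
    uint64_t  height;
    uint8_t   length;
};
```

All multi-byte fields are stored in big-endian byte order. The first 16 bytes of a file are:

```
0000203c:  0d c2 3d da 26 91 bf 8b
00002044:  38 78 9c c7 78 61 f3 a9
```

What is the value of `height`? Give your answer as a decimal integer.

`height` follows `reserved` (4 B), `crc` (1 B), `width` (2 B), so it starts at offset 4 + 1 + 2 = 7 and occupies 8 bytes.
Bytes at offsets 7..14: 8B 38 78 9C C7 78 61 F3.
In big-endian order the high byte comes first in memory.
The bytes are already most-significant first: 0x8B38789CC77861F3.
0x8B38789CC77861F3 = 10031900784724566515.

10031900784724566515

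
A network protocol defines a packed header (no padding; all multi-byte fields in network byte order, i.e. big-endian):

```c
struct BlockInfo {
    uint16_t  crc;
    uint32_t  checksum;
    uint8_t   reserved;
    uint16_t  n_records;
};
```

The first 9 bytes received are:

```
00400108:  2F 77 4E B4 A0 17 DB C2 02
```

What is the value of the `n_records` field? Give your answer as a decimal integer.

`n_records` follows `crc` (2 B), `checksum` (4 B), `reserved` (1 B), so it starts at offset 2 + 4 + 1 = 7 and occupies 2 bytes.
Bytes at offsets 7..8: C2 02.
Big-endian stores the most-significant byte at the lowest address.
The bytes are already most-significant first: 0xC202.
0xC202 = 49666.

49666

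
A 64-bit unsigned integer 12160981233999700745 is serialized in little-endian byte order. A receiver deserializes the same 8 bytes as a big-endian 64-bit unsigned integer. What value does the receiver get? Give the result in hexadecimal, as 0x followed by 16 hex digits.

0x0963BE2C007CC4A8

12160981233999700745 in 64-bit hexadecimal is 0xA8C47C002CBE6309.
Stored little-endian, the bytes at ascending addresses are 09 63 BE 2C 00 7C C4 A8.
Read back as big-endian, the last byte is least significant, giving 0x0963BE2C007CC4A8.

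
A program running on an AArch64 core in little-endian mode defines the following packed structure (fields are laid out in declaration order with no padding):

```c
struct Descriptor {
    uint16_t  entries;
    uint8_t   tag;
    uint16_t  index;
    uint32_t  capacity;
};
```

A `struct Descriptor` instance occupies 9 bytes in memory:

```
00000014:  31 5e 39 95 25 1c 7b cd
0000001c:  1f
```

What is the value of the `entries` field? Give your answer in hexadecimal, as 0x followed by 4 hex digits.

`entries` is the first field, at byte offset 0, occupying 2 bytes.
Bytes at offsets 0..1: 31 5E.
In little-endian order the low byte comes first in memory.
Reassemble most-significant byte first: 5E 31 → 0x5E31.

0x5E31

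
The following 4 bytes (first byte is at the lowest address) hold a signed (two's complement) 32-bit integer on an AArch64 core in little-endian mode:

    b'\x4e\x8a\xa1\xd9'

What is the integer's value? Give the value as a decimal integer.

-643724722

Little-endian stores the least-significant byte at the lowest address.
Reassemble most-significant byte first: D9 A1 8A 4E → 0xD9A18A4E.
Top bit is set, so as a signed 32-bit value this is 0xD9A18A4E − 2^32 = -643724722.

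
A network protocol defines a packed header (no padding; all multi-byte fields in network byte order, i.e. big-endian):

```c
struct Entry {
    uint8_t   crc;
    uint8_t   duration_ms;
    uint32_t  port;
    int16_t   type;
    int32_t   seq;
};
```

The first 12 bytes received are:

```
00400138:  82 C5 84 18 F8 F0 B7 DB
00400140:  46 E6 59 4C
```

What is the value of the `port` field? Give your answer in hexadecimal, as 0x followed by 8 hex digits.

`port` follows `crc` (1 B), `duration_ms` (1 B), so it starts at offset 1 + 1 = 2 and occupies 4 bytes.
Bytes at offsets 2..5: 84 18 F8 F0.
Big-endian stores the most-significant byte at the lowest address.
The bytes are already most-significant first: 0x8418F8F0.

0x8418F8F0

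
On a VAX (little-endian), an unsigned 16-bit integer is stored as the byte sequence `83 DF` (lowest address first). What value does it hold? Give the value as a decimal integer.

57219

Little-endian stores the least-significant byte at the lowest address.
Reassemble most-significant byte first: DF 83 → 0xDF83.
0xDF83 = 57219.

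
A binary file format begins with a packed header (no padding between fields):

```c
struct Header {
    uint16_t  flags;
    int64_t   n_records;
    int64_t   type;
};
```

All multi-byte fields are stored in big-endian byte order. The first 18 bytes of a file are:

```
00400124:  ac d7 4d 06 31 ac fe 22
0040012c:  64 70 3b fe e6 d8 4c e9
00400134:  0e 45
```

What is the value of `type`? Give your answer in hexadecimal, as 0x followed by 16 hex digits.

`type` follows `flags` (2 B), `n_records` (8 B), so it starts at offset 2 + 8 = 10 and occupies 8 bytes.
Bytes at offsets 10..17: 3B FE E6 D8 4C E9 0E 45.
In big-endian order the high byte comes first in memory.
The bytes are already most-significant first: 0x3BFEE6D84CE90E45.

0x3BFEE6D84CE90E45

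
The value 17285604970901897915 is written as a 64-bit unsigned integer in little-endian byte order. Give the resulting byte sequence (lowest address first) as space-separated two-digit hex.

17285604970901897915 in hexadecimal, padded to 64 bits, is 0xEFE2CE23525582BB.
Split into bytes (most-significant first): EF E2 CE 23 52 55 82 BB.
Little-endian: lowest address holds the least-significant byte.
So at ascending addresses the bytes are BB 82 55 52 23 CE E2 EF.

BB 82 55 52 23 CE E2 EF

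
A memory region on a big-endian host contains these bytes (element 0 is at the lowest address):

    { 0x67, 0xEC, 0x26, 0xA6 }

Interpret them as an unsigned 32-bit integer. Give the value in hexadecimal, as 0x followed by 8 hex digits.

In big-endian order the high byte comes first in memory.
The bytes are already most-significant first: 0x67EC26A6.

0x67EC26A6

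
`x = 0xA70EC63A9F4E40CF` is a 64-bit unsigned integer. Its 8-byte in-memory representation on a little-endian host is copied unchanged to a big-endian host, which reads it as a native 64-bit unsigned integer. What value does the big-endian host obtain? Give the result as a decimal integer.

Stored little-endian, the bytes at ascending addresses are CF 40 4E 9F 3A C6 0E A7.
Read back as big-endian, the last byte is least significant, giving 0xCF404E9F3AC60EA7.
0xCF404E9F3AC60EA7 = 14934022810153389735.

14934022810153389735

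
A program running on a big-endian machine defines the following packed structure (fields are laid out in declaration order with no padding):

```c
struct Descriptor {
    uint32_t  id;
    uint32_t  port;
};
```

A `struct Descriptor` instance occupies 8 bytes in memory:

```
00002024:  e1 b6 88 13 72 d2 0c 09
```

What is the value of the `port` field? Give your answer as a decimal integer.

1926368265

`port` follows `id` (4 bytes), so it starts at byte offset 4 and occupies 4 bytes.
Bytes at offsets 4..7: 72 D2 0C 09.
In big-endian order the high byte comes first in memory.
The bytes are already most-significant first: 0x72D20C09.
0x72D20C09 = 1926368265.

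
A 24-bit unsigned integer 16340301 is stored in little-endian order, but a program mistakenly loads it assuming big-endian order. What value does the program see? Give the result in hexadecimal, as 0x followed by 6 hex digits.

16340301 in 24-bit hexadecimal is 0xF9554D.
Stored little-endian, the bytes at ascending addresses are 4D 55 F9.
Read back as big-endian, the last byte is least significant, giving 0x4D55F9.

0x4D55F9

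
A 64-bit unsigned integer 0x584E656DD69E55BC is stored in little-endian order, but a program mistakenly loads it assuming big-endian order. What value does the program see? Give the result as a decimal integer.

Stored little-endian, the bytes at ascending addresses are BC 55 9E D6 6D 65 4E 58.
Read back as big-endian, the last byte is least significant, giving 0xBC559ED66D654E58.
0xBC559ED66D654E58 = 13570927695946403416.

13570927695946403416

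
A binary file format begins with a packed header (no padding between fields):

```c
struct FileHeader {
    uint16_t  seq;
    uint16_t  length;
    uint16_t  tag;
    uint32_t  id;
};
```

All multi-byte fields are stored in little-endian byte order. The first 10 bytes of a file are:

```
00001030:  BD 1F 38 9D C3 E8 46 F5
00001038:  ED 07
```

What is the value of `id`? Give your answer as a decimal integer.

133035334

`id` follows `seq` (2 B), `length` (2 B), `tag` (2 B), so it starts at offset 2 + 2 + 2 = 6 and occupies 4 bytes.
Bytes at offsets 6..9: 46 F5 ED 07.
Little-endian stores the least-significant byte at the lowest address.
Reassemble most-significant byte first: 07 ED F5 46 → 0x07EDF546.
0x07EDF546 = 133035334.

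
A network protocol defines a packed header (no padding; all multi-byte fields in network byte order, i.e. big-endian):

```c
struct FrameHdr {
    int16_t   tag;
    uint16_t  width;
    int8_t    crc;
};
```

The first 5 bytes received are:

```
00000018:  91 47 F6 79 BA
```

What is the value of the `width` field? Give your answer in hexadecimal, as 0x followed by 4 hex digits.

0xF679

`width` follows `tag` (2 bytes), so it starts at byte offset 2 and occupies 2 bytes.
Bytes at offsets 2..3: F6 79.
Big-endian stores the most-significant byte at the lowest address.
The bytes are already most-significant first: 0xF679.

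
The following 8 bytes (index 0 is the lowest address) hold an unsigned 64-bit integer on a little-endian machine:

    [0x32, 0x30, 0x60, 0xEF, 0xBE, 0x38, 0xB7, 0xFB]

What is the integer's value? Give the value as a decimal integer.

18138028416968962098

In little-endian order the low byte comes first in memory.
Reassemble most-significant byte first: FB B7 38 BE EF 60 30 32 → 0xFBB738BEEF603032.
0xFBB738BEEF603032 = 18138028416968962098.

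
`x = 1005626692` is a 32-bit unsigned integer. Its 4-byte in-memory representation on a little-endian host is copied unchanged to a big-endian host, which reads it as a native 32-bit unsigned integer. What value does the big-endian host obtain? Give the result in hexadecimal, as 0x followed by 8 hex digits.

0x44A5F03B

1005626692 in 32-bit hexadecimal is 0x3BF0A544.
Stored little-endian, the bytes at ascending addresses are 44 A5 F0 3B.
Read back as big-endian, the last byte is least significant, giving 0x44A5F03B.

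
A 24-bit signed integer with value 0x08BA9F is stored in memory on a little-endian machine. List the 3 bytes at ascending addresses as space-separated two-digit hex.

Split into bytes (most-significant first): 08 BA 9F.
In little-endian order the low byte comes first in memory.
So at ascending addresses the bytes are 9F BA 08.

9F BA 08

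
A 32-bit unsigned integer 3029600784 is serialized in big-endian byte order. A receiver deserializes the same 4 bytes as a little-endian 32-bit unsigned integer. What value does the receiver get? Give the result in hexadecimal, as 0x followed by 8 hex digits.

0x100A94B4

3029600784 in 32-bit hexadecimal is 0xB4940A10.
Stored big-endian, the bytes at ascending addresses are B4 94 0A 10.
Read back as little-endian, the first byte is least significant, giving 0x100A94B4.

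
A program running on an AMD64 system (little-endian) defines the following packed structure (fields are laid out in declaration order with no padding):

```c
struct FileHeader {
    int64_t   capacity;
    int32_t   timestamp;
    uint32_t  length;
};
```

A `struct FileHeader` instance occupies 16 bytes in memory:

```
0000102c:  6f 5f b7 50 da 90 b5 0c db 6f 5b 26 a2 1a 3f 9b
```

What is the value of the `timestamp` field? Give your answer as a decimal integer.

643526619

`timestamp` follows `capacity` (8 bytes), so it starts at byte offset 8 and occupies 4 bytes.
Bytes at offsets 8..11: DB 6F 5B 26.
Little-endian: lowest address holds the least-significant byte.
Reassemble most-significant byte first: 26 5B 6F DB → 0x265B6FDB.
0x265B6FDB = 643526619.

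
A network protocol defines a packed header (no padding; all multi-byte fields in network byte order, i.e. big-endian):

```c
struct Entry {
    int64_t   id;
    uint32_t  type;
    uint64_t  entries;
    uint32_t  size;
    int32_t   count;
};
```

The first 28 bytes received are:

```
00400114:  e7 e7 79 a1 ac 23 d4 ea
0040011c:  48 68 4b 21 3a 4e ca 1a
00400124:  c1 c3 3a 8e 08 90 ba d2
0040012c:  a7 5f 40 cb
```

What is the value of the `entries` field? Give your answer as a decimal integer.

4201517718652009102

`entries` follows `id` (8 B), `type` (4 B), so it starts at offset 8 + 4 = 12 and occupies 8 bytes.
Bytes at offsets 12..19: 3A 4E CA 1A C1 C3 3A 8E.
Big-endian: lowest address holds the most-significant byte.
The bytes are already most-significant first: 0x3A4ECA1AC1C33A8E.
0x3A4ECA1AC1C33A8E = 4201517718652009102.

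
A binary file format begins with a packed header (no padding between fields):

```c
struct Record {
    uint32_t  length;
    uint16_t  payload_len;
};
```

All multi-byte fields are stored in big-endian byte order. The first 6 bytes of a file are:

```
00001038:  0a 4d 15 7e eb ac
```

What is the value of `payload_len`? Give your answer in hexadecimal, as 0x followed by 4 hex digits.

0xEBAC

`payload_len` follows `length` (4 bytes), so it starts at byte offset 4 and occupies 2 bytes.
Bytes at offsets 4..5: EB AC.
Big-endian: lowest address holds the most-significant byte.
The bytes are already most-significant first: 0xEBAC.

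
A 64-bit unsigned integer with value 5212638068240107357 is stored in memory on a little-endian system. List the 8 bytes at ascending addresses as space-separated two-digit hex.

5D 47 21 90 B4 02 57 48

5212638068240107357 in hexadecimal, padded to 64 bits, is 0x485702B49021475D.
Split into bytes (most-significant first): 48 57 02 B4 90 21 47 5D.
In little-endian order the low byte comes first in memory.
So at ascending addresses the bytes are 5D 47 21 90 B4 02 57 48.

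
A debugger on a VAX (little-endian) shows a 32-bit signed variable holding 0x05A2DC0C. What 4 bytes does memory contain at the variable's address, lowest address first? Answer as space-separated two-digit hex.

Split into bytes (most-significant first): 05 A2 DC 0C.
Little-endian stores the least-significant byte at the lowest address.
So at ascending addresses the bytes are 0C DC A2 05.

0C DC A2 05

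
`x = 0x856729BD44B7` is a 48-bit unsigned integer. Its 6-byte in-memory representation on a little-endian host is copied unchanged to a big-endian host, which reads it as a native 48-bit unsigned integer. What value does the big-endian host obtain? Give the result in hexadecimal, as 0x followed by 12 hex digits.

Stored little-endian, the bytes at ascending addresses are B7 44 BD 29 67 85.
Read back as big-endian, the last byte is least significant, giving 0xB744BD296785.

0xB744BD296785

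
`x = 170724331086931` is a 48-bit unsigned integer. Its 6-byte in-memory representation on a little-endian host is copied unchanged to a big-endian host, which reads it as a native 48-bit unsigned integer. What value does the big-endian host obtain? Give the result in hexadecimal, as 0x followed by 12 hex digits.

170724331086931 in 48-bit hexadecimal is 0x9B45DB1BE453.
Stored little-endian, the bytes at ascending addresses are 53 E4 1B DB 45 9B.
Read back as big-endian, the last byte is least significant, giving 0x53E41BDB459B.

0x53E41BDB459B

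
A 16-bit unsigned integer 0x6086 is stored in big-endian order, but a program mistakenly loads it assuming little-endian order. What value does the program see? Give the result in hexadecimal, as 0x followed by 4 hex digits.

0x8660

Stored big-endian, the bytes at ascending addresses are 60 86.
Read back as little-endian, the first byte is least significant, giving 0x8660.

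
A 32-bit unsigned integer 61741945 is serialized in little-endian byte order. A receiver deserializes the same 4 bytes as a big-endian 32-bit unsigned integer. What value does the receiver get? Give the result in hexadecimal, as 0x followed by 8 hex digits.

0x791BAE03

61741945 in 32-bit hexadecimal is 0x03AE1B79.
Stored little-endian, the bytes at ascending addresses are 79 1B AE 03.
Read back as big-endian, the last byte is least significant, giving 0x791BAE03.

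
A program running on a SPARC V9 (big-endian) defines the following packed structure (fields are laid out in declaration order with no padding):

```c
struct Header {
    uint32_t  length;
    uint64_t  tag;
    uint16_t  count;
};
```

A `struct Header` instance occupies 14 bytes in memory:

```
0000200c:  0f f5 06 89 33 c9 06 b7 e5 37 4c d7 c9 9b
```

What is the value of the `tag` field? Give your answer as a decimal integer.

3731521153147555031

`tag` follows `length` (4 bytes), so it starts at byte offset 4 and occupies 8 bytes.
Bytes at offsets 4..11: 33 C9 06 B7 E5 37 4C D7.
Big-endian: lowest address holds the most-significant byte.
The bytes are already most-significant first: 0x33C906B7E5374CD7.
0x33C906B7E5374CD7 = 3731521153147555031.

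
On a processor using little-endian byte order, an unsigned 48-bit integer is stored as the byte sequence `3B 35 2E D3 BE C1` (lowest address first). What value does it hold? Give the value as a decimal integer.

Little-endian stores the least-significant byte at the lowest address.
Reassemble most-significant byte first: C1 BE D3 2E 35 3B → 0xC1BED32E353B.
0xC1BED32E353B = 213025330967867.

213025330967867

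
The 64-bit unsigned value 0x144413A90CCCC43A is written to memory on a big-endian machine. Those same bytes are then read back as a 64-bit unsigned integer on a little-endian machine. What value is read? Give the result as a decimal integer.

Stored big-endian, the bytes at ascending addresses are 14 44 13 A9 0C CC C4 3A.
Read back as little-endian, the first byte is least significant, giving 0x3AC4CC0CA9134414.
0x3AC4CC0CA9134414 = 4234733904383394836.

4234733904383394836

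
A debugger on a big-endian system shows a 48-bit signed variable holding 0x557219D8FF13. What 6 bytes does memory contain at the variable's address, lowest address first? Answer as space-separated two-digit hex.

55 72 19 D8 FF 13

Split into bytes (most-significant first): 55 72 19 D8 FF 13.
In big-endian order the high byte comes first in memory.
So the memory order matches the most-significant-first order: 55 72 19 D8 FF 13.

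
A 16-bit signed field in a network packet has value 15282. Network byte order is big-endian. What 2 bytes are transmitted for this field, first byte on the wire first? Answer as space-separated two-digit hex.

3B B2

15282 in hexadecimal, padded to 16 bits, is 0x3BB2.
Split into bytes (most-significant first): 3B B2.
In big-endian order the high byte comes first in memory.
So the memory order matches the most-significant-first order: 3B B2.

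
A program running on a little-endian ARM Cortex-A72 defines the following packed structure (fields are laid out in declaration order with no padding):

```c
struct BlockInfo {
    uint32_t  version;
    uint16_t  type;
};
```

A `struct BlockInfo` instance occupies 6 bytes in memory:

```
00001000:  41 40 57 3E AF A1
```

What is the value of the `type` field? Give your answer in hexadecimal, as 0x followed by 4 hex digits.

0xA1AF

`type` follows `version` (4 bytes), so it starts at byte offset 4 and occupies 2 bytes.
Bytes at offsets 4..5: AF A1.
Little-endian: lowest address holds the least-significant byte.
Reassemble most-significant byte first: A1 AF → 0xA1AF.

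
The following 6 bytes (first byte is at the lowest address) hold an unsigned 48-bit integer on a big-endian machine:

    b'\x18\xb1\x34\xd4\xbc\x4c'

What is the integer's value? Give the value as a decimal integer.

Big-endian: lowest address holds the most-significant byte.
The bytes are already most-significant first: 0x18B134D4BC4C.
0x18B134D4BC4C = 27149374635084.

27149374635084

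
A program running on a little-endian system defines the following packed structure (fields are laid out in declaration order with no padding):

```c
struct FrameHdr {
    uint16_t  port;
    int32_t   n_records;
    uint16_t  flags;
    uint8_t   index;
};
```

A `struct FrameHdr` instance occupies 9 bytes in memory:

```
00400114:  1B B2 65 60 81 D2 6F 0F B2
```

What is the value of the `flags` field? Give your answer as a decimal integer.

`flags` follows `port` (2 B), `n_records` (4 B), so it starts at offset 2 + 4 = 6 and occupies 2 bytes.
Bytes at offsets 6..7: 6F 0F.
Little-endian: lowest address holds the least-significant byte.
Reassemble most-significant byte first: 0F 6F → 0x0F6F.
0x0F6F = 3951.

3951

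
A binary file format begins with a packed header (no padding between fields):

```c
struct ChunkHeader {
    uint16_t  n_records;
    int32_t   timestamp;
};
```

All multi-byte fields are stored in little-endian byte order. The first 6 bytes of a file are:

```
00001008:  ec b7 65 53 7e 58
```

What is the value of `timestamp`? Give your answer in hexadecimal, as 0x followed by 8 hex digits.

`timestamp` follows `n_records` (2 bytes), so it starts at byte offset 2 and occupies 4 bytes.
Bytes at offsets 2..5: 65 53 7E 58.
In little-endian order the low byte comes first in memory.
Reassemble most-significant byte first: 58 7E 53 65 → 0x587E5365.

0x587E5365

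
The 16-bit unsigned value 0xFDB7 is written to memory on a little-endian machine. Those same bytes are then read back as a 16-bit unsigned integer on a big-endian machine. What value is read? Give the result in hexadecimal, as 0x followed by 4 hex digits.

Stored little-endian, the bytes at ascending addresses are B7 FD.
Read back as big-endian, the last byte is least significant, giving 0xB7FD.

0xB7FD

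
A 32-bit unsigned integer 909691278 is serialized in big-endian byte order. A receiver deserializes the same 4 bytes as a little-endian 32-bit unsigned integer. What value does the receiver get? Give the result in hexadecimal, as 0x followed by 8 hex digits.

909691278 in 32-bit hexadecimal is 0x3638C98E.
Stored big-endian, the bytes at ascending addresses are 36 38 C9 8E.
Read back as little-endian, the first byte is least significant, giving 0x8EC93836.

0x8EC93836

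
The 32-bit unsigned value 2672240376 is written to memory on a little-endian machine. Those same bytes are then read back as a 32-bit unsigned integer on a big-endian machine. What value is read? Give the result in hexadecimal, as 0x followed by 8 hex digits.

0xF826479F

2672240376 in 32-bit hexadecimal is 0x9F4726F8.
Stored little-endian, the bytes at ascending addresses are F8 26 47 9F.
Read back as big-endian, the last byte is least significant, giving 0xF826479F.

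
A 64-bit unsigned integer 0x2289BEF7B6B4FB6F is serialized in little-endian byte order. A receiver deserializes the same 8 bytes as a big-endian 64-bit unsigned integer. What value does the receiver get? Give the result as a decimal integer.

Stored little-endian, the bytes at ascending addresses are 6F FB B4 B6 F7 BE 89 22.
Read back as big-endian, the last byte is least significant, giving 0x6FFBB4B6F7BE8922.
0x6FFBB4B6F7BE8922 = 8069241855297882402.

8069241855297882402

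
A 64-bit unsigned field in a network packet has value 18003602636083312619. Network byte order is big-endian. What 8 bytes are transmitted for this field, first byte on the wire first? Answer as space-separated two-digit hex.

18003602636083312619 in hexadecimal, padded to 64 bits, is 0xF9D9A535D90837EB.
Split into bytes (most-significant first): F9 D9 A5 35 D9 08 37 EB.
In big-endian order the high byte comes first in memory.
So the memory order matches the most-significant-first order: F9 D9 A5 35 D9 08 37 EB.

F9 D9 A5 35 D9 08 37 EB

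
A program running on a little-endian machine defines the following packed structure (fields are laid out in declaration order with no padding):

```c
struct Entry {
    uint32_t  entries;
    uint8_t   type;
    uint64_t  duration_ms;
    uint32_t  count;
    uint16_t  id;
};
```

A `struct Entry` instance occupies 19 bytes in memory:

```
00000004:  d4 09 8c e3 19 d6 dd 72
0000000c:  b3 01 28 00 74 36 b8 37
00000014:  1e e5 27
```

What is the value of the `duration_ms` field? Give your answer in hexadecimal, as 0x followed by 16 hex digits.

`duration_ms` follows `entries` (4 B), `type` (1 B), so it starts at offset 4 + 1 = 5 and occupies 8 bytes.
Bytes at offsets 5..12: D6 DD 72 B3 01 28 00 74.
In little-endian order the low byte comes first in memory.
Reassemble most-significant byte first: 74 00 28 01 B3 72 DD D6 → 0x74002801B372DDD6.

0x74002801B372DDD6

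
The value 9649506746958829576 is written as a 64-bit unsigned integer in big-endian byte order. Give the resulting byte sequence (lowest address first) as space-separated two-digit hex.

85 E9 EF 42 D6 37 58 08

9649506746958829576 in hexadecimal, padded to 64 bits, is 0x85E9EF42D6375808.
Split into bytes (most-significant first): 85 E9 EF 42 D6 37 58 08.
Big-endian: lowest address holds the most-significant byte.
So the memory order matches the most-significant-first order: 85 E9 EF 42 D6 37 58 08.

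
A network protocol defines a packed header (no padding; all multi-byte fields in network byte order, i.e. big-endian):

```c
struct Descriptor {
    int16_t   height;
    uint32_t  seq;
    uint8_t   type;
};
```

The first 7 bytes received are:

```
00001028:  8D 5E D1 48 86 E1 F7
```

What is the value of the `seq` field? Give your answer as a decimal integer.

`seq` follows `height` (2 bytes), so it starts at byte offset 2 and occupies 4 bytes.
Bytes at offsets 2..5: D1 48 86 E1.
Big-endian stores the most-significant byte at the lowest address.
The bytes are already most-significant first: 0xD14886E1.
0xD14886E1 = 3511191265.

3511191265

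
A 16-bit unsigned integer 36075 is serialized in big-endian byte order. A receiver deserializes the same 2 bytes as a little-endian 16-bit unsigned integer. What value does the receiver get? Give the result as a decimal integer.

36075 in 16-bit hexadecimal is 0x8CEB.
Stored big-endian, the bytes at ascending addresses are 8C EB.
Read back as little-endian, the first byte is least significant, giving 0xEB8C.
0xEB8C = 60300.

60300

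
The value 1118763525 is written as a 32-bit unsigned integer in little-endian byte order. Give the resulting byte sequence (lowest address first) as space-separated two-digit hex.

05 FA AE 42

1118763525 in hexadecimal, padded to 32 bits, is 0x42AEFA05.
Split into bytes (most-significant first): 42 AE FA 05.
Little-endian: lowest address holds the least-significant byte.
So at ascending addresses the bytes are 05 FA AE 42.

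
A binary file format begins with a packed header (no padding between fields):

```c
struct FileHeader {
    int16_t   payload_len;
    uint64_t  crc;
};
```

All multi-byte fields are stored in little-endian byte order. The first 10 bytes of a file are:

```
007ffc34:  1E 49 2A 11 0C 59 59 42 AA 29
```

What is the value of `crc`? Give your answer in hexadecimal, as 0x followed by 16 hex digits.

0x29AA4259590C112A

`crc` follows `payload_len` (2 bytes), so it starts at byte offset 2 and occupies 8 bytes.
Bytes at offsets 2..9: 2A 11 0C 59 59 42 AA 29.
Little-endian: lowest address holds the least-significant byte.
Reassemble most-significant byte first: 29 AA 42 59 59 0C 11 2A → 0x29AA4259590C112A.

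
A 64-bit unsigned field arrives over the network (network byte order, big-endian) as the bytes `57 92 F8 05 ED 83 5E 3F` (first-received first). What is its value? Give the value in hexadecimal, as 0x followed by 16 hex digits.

0x5792F805ED835E3F

Big-endian stores the most-significant byte at the lowest address.
The bytes are already most-significant first: 0x5792F805ED835E3F.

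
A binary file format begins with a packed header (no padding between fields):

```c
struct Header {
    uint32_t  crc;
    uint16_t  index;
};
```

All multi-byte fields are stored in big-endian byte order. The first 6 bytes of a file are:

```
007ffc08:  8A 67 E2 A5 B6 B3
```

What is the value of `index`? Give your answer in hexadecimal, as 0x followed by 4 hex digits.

0xB6B3

`index` follows `crc` (4 bytes), so it starts at byte offset 4 and occupies 2 bytes.
Bytes at offsets 4..5: B6 B3.
In big-endian order the high byte comes first in memory.
The bytes are already most-significant first: 0xB6B3.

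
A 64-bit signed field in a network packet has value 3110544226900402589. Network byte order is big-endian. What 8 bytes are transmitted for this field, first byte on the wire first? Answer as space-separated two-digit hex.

3110544226900402589 in hexadecimal, padded to 64 bits, is 0x2B2ADF7E768A619D.
Split into bytes (most-significant first): 2B 2A DF 7E 76 8A 61 9D.
Big-endian: lowest address holds the most-significant byte.
So the memory order matches the most-significant-first order: 2B 2A DF 7E 76 8A 61 9D.

2B 2A DF 7E 76 8A 61 9D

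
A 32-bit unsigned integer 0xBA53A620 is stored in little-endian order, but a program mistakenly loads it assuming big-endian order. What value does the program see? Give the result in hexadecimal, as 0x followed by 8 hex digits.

0x20A653BA

Stored little-endian, the bytes at ascending addresses are 20 A6 53 BA.
Read back as big-endian, the last byte is least significant, giving 0x20A653BA.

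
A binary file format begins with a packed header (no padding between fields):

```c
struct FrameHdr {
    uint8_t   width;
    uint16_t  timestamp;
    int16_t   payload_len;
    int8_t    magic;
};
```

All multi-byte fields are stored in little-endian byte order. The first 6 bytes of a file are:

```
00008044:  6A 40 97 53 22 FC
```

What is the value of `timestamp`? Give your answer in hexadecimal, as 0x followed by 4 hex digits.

0x9740

`timestamp` follows `width` (1 byte), so it starts at byte offset 1 and occupies 2 bytes.
Bytes at offsets 1..2: 40 97.
Little-endian stores the least-significant byte at the lowest address.
Reassemble most-significant byte first: 97 40 → 0x9740.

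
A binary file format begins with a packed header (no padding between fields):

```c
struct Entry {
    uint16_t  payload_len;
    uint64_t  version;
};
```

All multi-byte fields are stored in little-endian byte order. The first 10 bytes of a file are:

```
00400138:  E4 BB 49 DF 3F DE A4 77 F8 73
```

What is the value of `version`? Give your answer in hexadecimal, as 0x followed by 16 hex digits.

`version` follows `payload_len` (2 bytes), so it starts at byte offset 2 and occupies 8 bytes.
Bytes at offsets 2..9: 49 DF 3F DE A4 77 F8 73.
In little-endian order the low byte comes first in memory.
Reassemble most-significant byte first: 73 F8 77 A4 DE 3F DF 49 → 0x73F877A4DE3FDF49.

0x73F877A4DE3FDF49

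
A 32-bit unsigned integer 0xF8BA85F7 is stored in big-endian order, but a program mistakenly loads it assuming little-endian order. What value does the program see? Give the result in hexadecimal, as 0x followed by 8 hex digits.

0xF785BAF8

Stored big-endian, the bytes at ascending addresses are F8 BA 85 F7.
Read back as little-endian, the first byte is least significant, giving 0xF785BAF8.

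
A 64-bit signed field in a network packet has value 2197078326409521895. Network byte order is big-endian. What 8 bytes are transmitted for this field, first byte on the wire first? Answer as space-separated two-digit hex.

1E 7D 97 18 E5 59 6A E7

2197078326409521895 in hexadecimal, padded to 64 bits, is 0x1E7D9718E5596AE7.
Split into bytes (most-significant first): 1E 7D 97 18 E5 59 6A E7.
Big-endian: lowest address holds the most-significant byte.
So the memory order matches the most-significant-first order: 1E 7D 97 18 E5 59 6A E7.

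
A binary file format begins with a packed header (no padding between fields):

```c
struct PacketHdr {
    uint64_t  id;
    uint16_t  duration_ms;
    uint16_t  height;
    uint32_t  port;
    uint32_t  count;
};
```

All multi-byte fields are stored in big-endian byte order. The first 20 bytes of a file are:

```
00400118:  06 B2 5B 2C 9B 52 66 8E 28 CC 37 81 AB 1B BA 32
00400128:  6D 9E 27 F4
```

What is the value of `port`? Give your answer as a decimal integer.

`port` follows `id` (8 B), `duration_ms` (2 B), `height` (2 B), so it starts at offset 8 + 2 + 2 = 12 and occupies 4 bytes.
Bytes at offsets 12..15: AB 1B BA 32.
Big-endian: lowest address holds the most-significant byte.
The bytes are already most-significant first: 0xAB1BBA32.
0xAB1BBA32 = 2870721074.

2870721074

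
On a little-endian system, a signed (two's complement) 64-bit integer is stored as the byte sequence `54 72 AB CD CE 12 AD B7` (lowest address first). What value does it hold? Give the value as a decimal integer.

-5211488514374667692

Little-endian: lowest address holds the least-significant byte.
Reassemble most-significant byte first: B7 AD 12 CE CD AB 72 54 → 0xB7AD12CECDAB7254.
Top bit is set, so as a signed 64-bit value this is 0xB7AD12CECDAB7254 − 2^64 = -5211488514374667692.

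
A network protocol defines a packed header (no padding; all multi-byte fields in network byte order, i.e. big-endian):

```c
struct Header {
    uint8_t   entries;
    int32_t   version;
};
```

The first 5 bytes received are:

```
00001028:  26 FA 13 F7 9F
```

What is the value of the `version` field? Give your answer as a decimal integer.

-99354721

`version` follows `entries` (1 byte), so it starts at byte offset 1 and occupies 4 bytes.
Bytes at offsets 1..4: FA 13 F7 9F.
In big-endian order the high byte comes first in memory.
The bytes are already most-significant first: 0xFA13F79F.
Top bit is set, so as a signed 32-bit value this is 0xFA13F79F − 2^32 = -99354721.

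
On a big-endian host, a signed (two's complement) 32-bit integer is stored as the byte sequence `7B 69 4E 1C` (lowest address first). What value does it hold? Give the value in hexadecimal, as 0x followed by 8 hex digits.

Big-endian: lowest address holds the most-significant byte.
The bytes are already most-significant first: 0x7B694E1C.

0x7B694E1C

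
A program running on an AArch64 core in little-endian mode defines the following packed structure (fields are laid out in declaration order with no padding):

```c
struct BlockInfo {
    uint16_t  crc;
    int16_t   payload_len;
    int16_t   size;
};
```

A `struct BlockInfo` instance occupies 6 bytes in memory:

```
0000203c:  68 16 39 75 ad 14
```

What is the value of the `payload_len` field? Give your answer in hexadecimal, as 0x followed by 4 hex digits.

`payload_len` follows `crc` (2 bytes), so it starts at byte offset 2 and occupies 2 bytes.
Bytes at offsets 2..3: 39 75.
In little-endian order the low byte comes first in memory.
Reassemble most-significant byte first: 75 39 → 0x7539.

0x7539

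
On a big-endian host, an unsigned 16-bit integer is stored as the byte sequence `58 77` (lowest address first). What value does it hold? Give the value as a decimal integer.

In big-endian order the high byte comes first in memory.
The bytes are already most-significant first: 0x5877.
0x5877 = 22647.

22647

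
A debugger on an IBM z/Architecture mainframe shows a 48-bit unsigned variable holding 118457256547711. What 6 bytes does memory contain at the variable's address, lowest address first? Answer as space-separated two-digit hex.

6B BC 7A B2 95 7F

118457256547711 in hexadecimal, padded to 48 bits, is 0x6BBC7AB2957F.
Split into bytes (most-significant first): 6B BC 7A B2 95 7F.
In big-endian order the high byte comes first in memory.
So the memory order matches the most-significant-first order: 6B BC 7A B2 95 7F.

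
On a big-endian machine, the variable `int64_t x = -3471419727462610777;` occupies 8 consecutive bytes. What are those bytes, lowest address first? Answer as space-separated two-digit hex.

Two's complement of -3471419727462610777 in 64 bits: 3471419727462610777 = 0x302CF5D989B13759; invert → 0xCFD30A26764EC8A6; add 1 → 0xCFD30A26764EC8A7.
Split into bytes (most-significant first): CF D3 0A 26 76 4E C8 A7.
Big-endian stores the most-significant byte at the lowest address.
So the memory order matches the most-significant-first order: CF D3 0A 26 76 4E C8 A7.

CF D3 0A 26 76 4E C8 A7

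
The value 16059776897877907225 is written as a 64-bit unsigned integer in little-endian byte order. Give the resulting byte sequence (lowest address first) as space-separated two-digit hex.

19 97 09 12 00 CA DF DE

16059776897877907225 in hexadecimal, padded to 64 bits, is 0xDEDFCA0012099719.
Split into bytes (most-significant first): DE DF CA 00 12 09 97 19.
Little-endian: lowest address holds the least-significant byte.
So at ascending addresses the bytes are 19 97 09 12 00 CA DF DE.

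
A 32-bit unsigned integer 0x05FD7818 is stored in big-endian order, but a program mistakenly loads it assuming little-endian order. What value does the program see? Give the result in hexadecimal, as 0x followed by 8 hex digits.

0x1878FD05

Stored big-endian, the bytes at ascending addresses are 05 FD 78 18.
Read back as little-endian, the first byte is least significant, giving 0x1878FD05.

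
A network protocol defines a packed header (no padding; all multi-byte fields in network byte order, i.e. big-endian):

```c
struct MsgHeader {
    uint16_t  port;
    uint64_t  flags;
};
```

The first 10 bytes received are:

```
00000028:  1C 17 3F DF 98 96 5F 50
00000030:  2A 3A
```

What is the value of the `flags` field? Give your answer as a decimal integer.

4602565115807541818

`flags` follows `port` (2 bytes), so it starts at byte offset 2 and occupies 8 bytes.
Bytes at offsets 2..9: 3F DF 98 96 5F 50 2A 3A.
Big-endian stores the most-significant byte at the lowest address.
The bytes are already most-significant first: 0x3FDF98965F502A3A.
0x3FDF98965F502A3A = 4602565115807541818.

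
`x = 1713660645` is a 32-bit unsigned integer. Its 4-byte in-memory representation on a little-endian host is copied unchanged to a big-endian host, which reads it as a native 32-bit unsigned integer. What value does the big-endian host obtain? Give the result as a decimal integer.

1713660645 in 32-bit hexadecimal is 0x662462E5.
Stored little-endian, the bytes at ascending addresses are E5 62 24 66.
Read back as big-endian, the last byte is least significant, giving 0xE5622466.
0xE5622466 = 3848414310.

3848414310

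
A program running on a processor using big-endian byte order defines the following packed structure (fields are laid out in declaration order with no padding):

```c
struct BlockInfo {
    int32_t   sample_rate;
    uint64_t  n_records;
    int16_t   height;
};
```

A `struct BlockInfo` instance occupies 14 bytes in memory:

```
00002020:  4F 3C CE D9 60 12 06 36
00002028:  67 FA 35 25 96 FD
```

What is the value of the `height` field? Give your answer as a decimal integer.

`height` follows `sample_rate` (4 B), `n_records` (8 B), so it starts at offset 4 + 8 = 12 and occupies 2 bytes.
Bytes at offsets 12..13: 96 FD.
In big-endian order the high byte comes first in memory.
The bytes are already most-significant first: 0x96FD.
Top bit is set, so as a signed 16-bit value this is 0x96FD − 2^16 = -26883.

-26883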